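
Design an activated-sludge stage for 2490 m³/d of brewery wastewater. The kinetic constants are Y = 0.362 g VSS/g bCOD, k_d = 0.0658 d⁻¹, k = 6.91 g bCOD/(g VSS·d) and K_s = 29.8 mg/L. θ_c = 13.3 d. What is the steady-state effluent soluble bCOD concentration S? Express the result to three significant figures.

Effluent substrate depends only on kinetics and SRT: S = K_s(1 + k_d θ_c) / [θ_c(Yk − k_d) − 1] = 29.8 × (1 + 0.0658 × 13.3) / [13.3 × (0.362 × 6.91 − 0.0658) − 1] = 55.88 / 31.39 = 1.780 mg/L.

S ≈ 1.78 mg/L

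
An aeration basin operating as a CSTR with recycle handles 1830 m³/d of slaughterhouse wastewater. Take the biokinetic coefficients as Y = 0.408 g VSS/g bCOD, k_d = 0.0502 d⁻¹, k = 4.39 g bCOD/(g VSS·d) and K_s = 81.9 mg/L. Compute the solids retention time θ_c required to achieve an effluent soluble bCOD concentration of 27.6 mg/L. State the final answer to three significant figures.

Specific growth rate at S = 27.6 mg/L: μ = YkS/(K_s+S) = 0.408·4.39·27.6/(81.9+27.6) = 0.4515 d⁻¹.
Then 1/θ_c = μ − k_d = 0.4515 − 0.0502 = 0.4013 d⁻¹, giving θ_c = 2.492 d.

θ_c ≈ 2.49 d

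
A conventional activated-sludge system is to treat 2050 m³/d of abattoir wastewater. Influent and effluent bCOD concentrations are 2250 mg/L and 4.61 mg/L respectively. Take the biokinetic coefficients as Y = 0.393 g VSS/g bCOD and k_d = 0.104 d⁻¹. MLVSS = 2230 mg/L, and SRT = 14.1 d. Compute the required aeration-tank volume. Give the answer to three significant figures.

V ≈ 4640 m³

From the SRT design equation V = Y Q (S₀−S) θ_c / [X (1 + k_d θ_c)] = 0.393 × 2050 × (2250 − 4.61) × 14.1 / [2230 × (1 + 0.104 × 14.1)] = 2.55×10^7 / 5500 = 4638 m³.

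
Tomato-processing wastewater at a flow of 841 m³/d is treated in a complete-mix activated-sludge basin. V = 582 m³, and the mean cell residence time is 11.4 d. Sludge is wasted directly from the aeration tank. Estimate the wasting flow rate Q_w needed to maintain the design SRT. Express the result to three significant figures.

Q_w ≈ 51.1 m³/d

For wasting at MLVSS concentration, Q_w = V/θ_c = 582.0/11.4 = 51.05 m³/d.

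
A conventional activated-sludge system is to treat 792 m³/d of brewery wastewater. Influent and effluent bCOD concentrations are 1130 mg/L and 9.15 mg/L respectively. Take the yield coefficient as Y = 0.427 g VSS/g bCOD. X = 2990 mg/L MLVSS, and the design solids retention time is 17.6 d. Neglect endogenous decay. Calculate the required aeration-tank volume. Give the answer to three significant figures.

Biomass mass balance (decay neglected): V·X = Y·Q·(S₀ − S)·θ_c, so V = 0.427 × 792 × (1130 − 9.15) × 17.6 / 2990 = 2231 m³.

V ≈ 2230 m³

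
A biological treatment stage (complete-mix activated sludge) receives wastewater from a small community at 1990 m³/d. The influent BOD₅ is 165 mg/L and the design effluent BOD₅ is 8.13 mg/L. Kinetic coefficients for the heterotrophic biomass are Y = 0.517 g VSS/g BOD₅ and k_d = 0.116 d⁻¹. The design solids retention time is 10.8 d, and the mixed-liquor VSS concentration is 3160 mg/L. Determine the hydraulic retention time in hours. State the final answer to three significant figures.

τ ≈ 2.95 h

From the SRT design equation V = Y Q (S₀−S) θ_c / [X (1 + k_d θ_c)] = 0.517 × 1990 × (165 − 8.13) × 10.8 / [3160 × (1 + 0.116 × 10.8)] = 1.74×10^6 / 7119 = 244.8 m³.
τ = V/Q = 244.8/1990 = 0.1230 d, or 2.953 h.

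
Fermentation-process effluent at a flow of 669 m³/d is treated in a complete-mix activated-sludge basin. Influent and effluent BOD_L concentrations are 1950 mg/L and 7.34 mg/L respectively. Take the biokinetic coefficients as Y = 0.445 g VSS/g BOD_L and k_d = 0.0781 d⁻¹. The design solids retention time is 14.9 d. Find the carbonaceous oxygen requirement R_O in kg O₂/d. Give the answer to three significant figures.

Correct the yield for decay: Y_obs = Y/(1 + k_d θ_c) = 0.445 / (1 + 0.0781 × 14.9) = 0.445 / 2.164 = 0.2057.
ΔS = 1950 − 7.34 = 1943 mg/L, so the substrate removal rate is 669 × 1943/1000 = 1300 kg BOD_L/d.
P_X = Y_obs·Q·(S₀ − S) = 0.2057 × 1300 = 267.3 kg VSS/d.
R_O = Q·(S₀ − S) − 1.42·P_X = 1300 − 1.42 × 267.3 = 920.1 kg O₂/d.

R_O ≈ 920 kg O₂/d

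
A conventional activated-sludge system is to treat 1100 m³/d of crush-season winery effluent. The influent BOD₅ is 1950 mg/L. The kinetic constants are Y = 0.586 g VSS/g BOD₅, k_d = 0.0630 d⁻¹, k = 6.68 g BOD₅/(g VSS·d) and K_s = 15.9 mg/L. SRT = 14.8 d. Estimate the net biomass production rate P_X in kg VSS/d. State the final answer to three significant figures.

P_X ≈ 650 kg VSS/d

From the Monod/SRT balance for a CMAS, S = K_s·(1+k_d θ_c)/[θ_c·(Y k − k_d) − 1] = 15.9 × (1 + 0.0630 × 14.8) / [14.8 × (0.586 × 6.68 − 0.0630) − 1] = 30.73 / 56.00 = 0.5486 mg/L.
The observed yield is Y_obs = Y/(1 + k_d·θ_c) = 0.586 / (1 + 0.0630 × 14.8) = 0.586 / 1.932 = 0.3032 g VSS per g BOD₅ removed.
Mass of BOD₅ removed per day: Q(S₀ − S) = 1100 × 1949 g/m³ = 2144 kg/d.
So the net sludge growth is P_X = 0.3032 × 2144 = 650.3 kg VSS/d.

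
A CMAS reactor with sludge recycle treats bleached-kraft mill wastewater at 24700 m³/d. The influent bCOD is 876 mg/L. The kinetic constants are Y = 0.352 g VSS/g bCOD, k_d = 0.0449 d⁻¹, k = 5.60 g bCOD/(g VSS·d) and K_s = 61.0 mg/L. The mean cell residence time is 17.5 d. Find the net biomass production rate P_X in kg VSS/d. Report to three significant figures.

P_X ≈ 4250 kg VSS/d

For a completely mixed reactor with recycle the Lawrence–McCarty relation gives S = K_s·(1 + k_d·θ_c) / [θ_c·(Y·k − k_d) − 1] = 61.0 × (1 + 0.0449 × 17.5) / [17.5 × (0.352 × 5.60 − 0.0449) − 1] = 108.9 / 32.71 = 3.330 mg/L.
Correct the yield for decay: Y_obs = Y/(1 + k_d θ_c) = 0.352 / (1 + 0.0449 × 17.5) = 0.352 / 1.786 = 0.1971.
Substrate removed = Q·(S₀ − S) = 24700 m³/d × (876 − 3.33) g/m³ = 2.16×10^7 g/d = 21555 kg/d.
P_X = Y_obs · Q(S₀ − S) = 0.1971 × 21555 = 4249 kg VSS/d.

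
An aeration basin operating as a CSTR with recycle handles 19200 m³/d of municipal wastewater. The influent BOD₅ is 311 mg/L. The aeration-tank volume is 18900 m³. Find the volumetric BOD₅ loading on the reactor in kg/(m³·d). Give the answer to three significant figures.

L_v = Q S₀ / V = 19200 × 311 × 10⁻³ / 18900 = 0.3159 kg/(m³·d).

L_v ≈ 0.316 kg BOD₅/(m³·d)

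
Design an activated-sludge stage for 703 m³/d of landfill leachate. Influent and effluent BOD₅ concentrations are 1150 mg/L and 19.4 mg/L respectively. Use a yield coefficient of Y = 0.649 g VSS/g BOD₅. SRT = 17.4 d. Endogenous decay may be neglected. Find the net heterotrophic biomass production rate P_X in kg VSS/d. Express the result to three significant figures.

P_X ≈ 516 kg VSS/d

With endogenous decay neglected, the observed yield equals the true yield: Y_obs = Y = 0.649 g VSS/g BOD₅.
ΔS = 1150 − 19.4 = 1131 mg/L, so the substrate removal rate is 703 × 1131/1000 = 794.8 kg BOD₅/d.
P_X = Y_obs · Q(S₀ − S) = 0.6490 × 794.8 = 515.8 kg VSS/d.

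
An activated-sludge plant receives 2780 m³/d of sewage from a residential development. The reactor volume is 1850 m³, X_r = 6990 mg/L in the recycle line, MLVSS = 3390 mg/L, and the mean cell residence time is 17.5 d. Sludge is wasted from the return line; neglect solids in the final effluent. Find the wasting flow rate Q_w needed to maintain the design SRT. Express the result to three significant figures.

Q_w ≈ 51.3 m³/d

Wasting from the return line (neglecting effluent solids): Q_w = V·X / (θ_c·X_r) = 1850 × 3390 / (17.5 × 6990) = 51.27 m³/d.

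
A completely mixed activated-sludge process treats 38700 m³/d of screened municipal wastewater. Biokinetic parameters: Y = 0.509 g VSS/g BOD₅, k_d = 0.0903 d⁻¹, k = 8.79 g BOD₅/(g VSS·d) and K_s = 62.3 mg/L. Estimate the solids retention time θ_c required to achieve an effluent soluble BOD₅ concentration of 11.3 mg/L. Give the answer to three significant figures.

From 1/θ_c = Y·k·S/(K_s + S) − k_d: Y·k·S/(K_s+S) = 0.509 × 8.79 × 11.3 / (62.3 + 11.3) = 0.6869 d⁻¹.
θ_c = 1/(μ − k_d) = 1/(0.6869 − 0.0903) = 1/0.5966 = 1.676 d.

θ_c ≈ 1.68 d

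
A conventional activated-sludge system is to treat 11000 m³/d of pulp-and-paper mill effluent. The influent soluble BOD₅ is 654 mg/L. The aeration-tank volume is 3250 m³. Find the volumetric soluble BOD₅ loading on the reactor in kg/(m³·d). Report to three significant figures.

Applied soluble BOD₅ load per unit volume = Q·S₀/V = (11000 × 654/1000)/3250 = 2.214 kg soluble BOD₅·m⁻³·d⁻¹.

L_v ≈ 2.21 kg soluble BOD₅/(m³·d)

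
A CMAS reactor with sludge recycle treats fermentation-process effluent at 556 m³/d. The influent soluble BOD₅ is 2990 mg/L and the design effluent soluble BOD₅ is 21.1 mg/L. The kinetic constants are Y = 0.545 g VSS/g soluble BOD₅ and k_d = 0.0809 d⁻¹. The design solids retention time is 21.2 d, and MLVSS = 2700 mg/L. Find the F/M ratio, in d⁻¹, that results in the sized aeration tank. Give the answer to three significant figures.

F/M ≈ 0.237 d⁻¹

Steady-state biomass mass balance: V·X·(1 + k_d·θ_c) = Y·Q·(S₀ − S)·θ_c, so V = 0.545 × 556 × (2990 − 21.1) × 21.2 / [2700 × (1 + 0.0809 × 21.2)] = 1.91×10^7 / 7331 = 2602 m³.
Food-to-microorganism ratio F/M = Q S₀ / (V X) = 556 × 2990 / (2602 × 2700) = 0.2367 d⁻¹.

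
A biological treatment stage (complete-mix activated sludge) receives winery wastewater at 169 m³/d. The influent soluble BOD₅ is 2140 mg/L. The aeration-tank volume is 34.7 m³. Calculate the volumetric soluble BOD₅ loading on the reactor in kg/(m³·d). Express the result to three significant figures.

Volumetric loading L_v = Q·S₀ / V = 169 × 2140 g/m³ / 34.70 m³ = 10422 g/(m³·d) = 10.42 kg soluble BOD₅/(m³·d).

L_v ≈ 10.4 kg soluble BOD₅/(m³·d)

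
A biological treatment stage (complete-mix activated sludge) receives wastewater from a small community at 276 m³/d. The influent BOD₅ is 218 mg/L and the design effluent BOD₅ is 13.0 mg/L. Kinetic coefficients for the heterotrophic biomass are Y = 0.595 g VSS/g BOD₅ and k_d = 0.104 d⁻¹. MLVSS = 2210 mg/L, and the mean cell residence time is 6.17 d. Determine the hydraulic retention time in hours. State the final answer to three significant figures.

τ ≈ 4.98 h

Steady-state biomass mass balance: V·X·(1 + k_d·θ_c) = Y·Q·(S₀ − S)·θ_c, so V = 0.595 × 276 × (218 − 13.0) × 6.17 / [2210 × (1 + 0.104 × 6.17)] = 2.08×10^5 / 3628 = 57.25 m³.
τ = V/Q = 57.25/276 = 0.2074 d, or 4.978 h.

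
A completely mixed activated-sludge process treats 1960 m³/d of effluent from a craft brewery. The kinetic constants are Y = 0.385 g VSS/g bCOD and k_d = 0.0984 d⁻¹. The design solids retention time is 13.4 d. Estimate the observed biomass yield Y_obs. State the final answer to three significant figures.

Y_obs ≈ 0.166 g VSS/g bCOD

Y_obs = Y / (1 + k_d θ_c) = 0.385 / (1 + 0.0984 × 13.4) = 0.385 / 2.319 = 0.1661.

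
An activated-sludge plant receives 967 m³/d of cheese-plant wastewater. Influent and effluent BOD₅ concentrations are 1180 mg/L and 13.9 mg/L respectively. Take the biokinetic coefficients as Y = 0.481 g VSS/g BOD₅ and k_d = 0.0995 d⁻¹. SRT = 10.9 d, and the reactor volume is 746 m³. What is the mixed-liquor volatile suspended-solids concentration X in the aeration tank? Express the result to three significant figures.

From V·X·(1 + k_d·θ_c) = Y·Q·(S₀ − S)·θ_c: X = 0.481 × 967 × (1180 − 13.9) × 10.9 / [746 × (1 + 0.0995 × 10.9)] = 3802 mg/L.

X ≈ 3800 mg/L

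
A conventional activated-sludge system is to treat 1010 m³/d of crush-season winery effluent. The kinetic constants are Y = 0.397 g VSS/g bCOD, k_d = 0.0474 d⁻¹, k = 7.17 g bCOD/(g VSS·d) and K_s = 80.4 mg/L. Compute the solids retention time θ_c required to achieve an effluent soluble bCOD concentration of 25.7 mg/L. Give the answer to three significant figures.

θ_c ≈ 1.56 d

Specific growth rate at S = 25.7 mg/L: μ = YkS/(K_s+S) = 0.397·7.17·25.7/(80.4+25.7) = 0.6895 d⁻¹.
1/θ_c = 0.6895 − 0.0474 = 0.6421 d⁻¹, so θ_c = 1.557 d.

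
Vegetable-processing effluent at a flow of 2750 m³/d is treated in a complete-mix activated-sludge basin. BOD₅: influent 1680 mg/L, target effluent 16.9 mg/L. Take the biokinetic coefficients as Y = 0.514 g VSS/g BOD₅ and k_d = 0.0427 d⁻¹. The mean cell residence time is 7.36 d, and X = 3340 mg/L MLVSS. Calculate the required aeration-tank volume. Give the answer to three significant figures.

V ≈ 3940 m³

From the SRT design equation V = Y Q (S₀−S) θ_c / [X (1 + k_d θ_c)] = 0.514 × 2750 × (1680 − 16.9) × 7.36 / [3340 × (1 + 0.0427 × 7.36)] = 1.73×10^7 / 4390 = 3941 m³.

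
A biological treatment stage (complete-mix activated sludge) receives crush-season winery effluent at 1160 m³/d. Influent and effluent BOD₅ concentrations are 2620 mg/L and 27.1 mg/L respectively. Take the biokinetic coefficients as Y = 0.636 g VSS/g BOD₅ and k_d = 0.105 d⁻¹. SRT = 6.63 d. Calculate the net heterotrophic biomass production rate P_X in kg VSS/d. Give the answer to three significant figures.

P_X ≈ 1130 kg VSS/d

Observed yield with endogenous decay: Y_obs = Y / (1 + k_d·θ_c) = 0.636 / (1 + 0.105 × 6.63) = 0.636 / 1.696 = 0.3750 g VSS/g BOD₅.
Substrate removed = Q·(S₀ − S) = 1160 m³/d × (2620 − 27.1) g/m³ = 3.01×10^6 g/d = 3008 kg/d.
So the net sludge growth is P_X = 0.3750 × 3008 = 1128 kg VSS/d.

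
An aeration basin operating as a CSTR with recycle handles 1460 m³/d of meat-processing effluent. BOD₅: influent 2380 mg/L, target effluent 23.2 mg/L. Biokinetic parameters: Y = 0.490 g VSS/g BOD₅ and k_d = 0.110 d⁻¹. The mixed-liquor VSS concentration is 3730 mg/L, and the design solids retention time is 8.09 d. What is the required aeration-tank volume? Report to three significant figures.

From the SRT design equation V = Y Q (S₀−S) θ_c / [X (1 + k_d θ_c)] = 0.490 × 1460 × (2380 − 23.2) × 8.09 / [3730 × (1 + 0.110 × 8.09)] = 1.36×10^7 / 7049 = 1935 m³.

V ≈ 1930 m³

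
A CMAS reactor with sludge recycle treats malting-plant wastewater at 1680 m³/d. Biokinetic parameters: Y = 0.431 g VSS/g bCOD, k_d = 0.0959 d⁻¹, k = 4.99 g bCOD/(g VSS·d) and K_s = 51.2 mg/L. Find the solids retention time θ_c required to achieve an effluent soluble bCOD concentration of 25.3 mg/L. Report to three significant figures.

θ_c ≈ 1.63 d

Specific growth rate at S = 25.3 mg/L: μ = YkS/(K_s+S) = 0.431·4.99·25.3/(51.2+25.3) = 0.7113 d⁻¹.
θ_c = 1/(μ − k_d) = 1/(0.7113 − 0.0959) = 1/0.6154 = 1.625 d.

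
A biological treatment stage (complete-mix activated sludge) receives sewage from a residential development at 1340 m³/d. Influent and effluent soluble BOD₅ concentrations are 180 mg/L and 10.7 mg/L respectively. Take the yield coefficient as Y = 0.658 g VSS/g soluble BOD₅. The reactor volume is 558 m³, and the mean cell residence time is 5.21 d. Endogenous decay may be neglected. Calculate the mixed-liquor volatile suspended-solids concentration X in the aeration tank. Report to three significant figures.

X ≈ 1390 mg/L

X = Y·Q·ΔS·θ_c / V = 0.658 × 1340 × (180 − 10.7) × 5.21 / 558 = 1394 mg/L.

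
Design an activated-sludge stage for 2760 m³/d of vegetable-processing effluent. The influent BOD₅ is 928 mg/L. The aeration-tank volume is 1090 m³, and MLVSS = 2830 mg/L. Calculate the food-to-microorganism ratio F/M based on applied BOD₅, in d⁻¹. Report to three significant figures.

F/M = applied load / biomass = Q·S₀/(V·X) = 2760 × 928 / (1090 × 2830) = 0.8303 d⁻¹.

F/M ≈ 0.830 d⁻¹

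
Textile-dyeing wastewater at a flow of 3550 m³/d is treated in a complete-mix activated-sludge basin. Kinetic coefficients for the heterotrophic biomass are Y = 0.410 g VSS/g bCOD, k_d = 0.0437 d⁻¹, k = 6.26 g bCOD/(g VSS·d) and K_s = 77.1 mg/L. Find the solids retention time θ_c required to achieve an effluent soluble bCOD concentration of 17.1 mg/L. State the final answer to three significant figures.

θ_c ≈ 2.37 d

From 1/θ_c = Y·k·S/(K_s + S) − k_d: Y·k·S/(K_s+S) = 0.410 × 6.26 × 17.1 / (77.1 + 17.1) = 0.4659 d⁻¹.
Then 1/θ_c = μ − k_d = 0.4659 − 0.0437 = 0.4222 d⁻¹, giving θ_c = 2.368 d.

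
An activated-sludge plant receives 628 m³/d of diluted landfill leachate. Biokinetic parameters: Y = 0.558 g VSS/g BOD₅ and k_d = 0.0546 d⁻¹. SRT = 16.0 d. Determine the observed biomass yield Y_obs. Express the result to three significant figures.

Y_obs ≈ 0.298 g VSS/g BOD₅

Observed yield with endogenous decay: Y_obs = Y / (1 + k_d·θ_c) = 0.558 / (1 + 0.0546 × 16.0) = 0.558 / 1.874 = 0.2978 g VSS/g BOD₅.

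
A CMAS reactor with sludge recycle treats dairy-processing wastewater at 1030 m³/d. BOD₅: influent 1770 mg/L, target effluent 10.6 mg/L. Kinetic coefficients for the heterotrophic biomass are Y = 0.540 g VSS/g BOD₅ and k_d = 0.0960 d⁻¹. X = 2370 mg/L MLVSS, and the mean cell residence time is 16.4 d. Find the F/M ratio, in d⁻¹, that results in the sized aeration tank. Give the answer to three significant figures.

F/M ≈ 0.292 d⁻¹

Steady-state biomass mass balance: V·X·(1 + k_d·θ_c) = Y·Q·(S₀ − S)·θ_c, so V = 0.540 × 1030 × (1770 − 10.6) × 16.4 / [2370 × (1 + 0.0960 × 16.4)] = 1.6×10^7 / 6101 = 2630 m³.
Food-to-microorganism ratio F/M = Q S₀ / (V X) = 1030 × 1770 / (2630 × 2370) = 0.2924 d⁻¹.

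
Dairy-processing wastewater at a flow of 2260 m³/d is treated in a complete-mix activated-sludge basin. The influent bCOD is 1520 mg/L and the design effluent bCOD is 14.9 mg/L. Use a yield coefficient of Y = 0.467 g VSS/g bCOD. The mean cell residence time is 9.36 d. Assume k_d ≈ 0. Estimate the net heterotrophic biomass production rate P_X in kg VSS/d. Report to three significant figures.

With endogenous decay neglected, the observed yield equals the true yield: Y_obs = Y = 0.467 g VSS/g bCOD.
ΔS = 1520 − 14.9 = 1505 mg/L, so the substrate removal rate is 2260 × 1505/1000 = 3402 kg bCOD/d.
Biomass produced: P_X = Y_obs·Q·ΔS = 0.4670 × 3402 ≈ 1589 kg VSS/d.

P_X ≈ 1590 kg VSS/d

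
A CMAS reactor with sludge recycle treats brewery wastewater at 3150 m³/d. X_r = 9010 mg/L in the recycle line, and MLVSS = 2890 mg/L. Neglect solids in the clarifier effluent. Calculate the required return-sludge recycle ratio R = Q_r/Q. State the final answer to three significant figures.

R = Q_r/Q = X/(X_r − X) = 2890 / (9010 − 2890) = 0.4722.

R ≈ 0.472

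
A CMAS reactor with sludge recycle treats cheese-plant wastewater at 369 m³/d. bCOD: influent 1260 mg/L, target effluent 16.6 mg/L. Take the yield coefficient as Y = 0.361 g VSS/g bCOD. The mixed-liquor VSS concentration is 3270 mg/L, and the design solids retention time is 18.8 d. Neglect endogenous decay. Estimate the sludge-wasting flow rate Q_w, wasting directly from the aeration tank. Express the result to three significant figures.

Q_w ≈ 50.7 m³/d

Biomass mass balance (decay neglected): V·X = Y·Q·(S₀ − S)·θ_c, so V = 0.361 × 369 × (1260 − 16.6) × 18.8 / 3270 = 952.3 m³.
With mixed-liquor wasting, θ_c = V/Q_w, so Q_w = V/θ_c = 952.3/18.8 = 50.65 m³/d.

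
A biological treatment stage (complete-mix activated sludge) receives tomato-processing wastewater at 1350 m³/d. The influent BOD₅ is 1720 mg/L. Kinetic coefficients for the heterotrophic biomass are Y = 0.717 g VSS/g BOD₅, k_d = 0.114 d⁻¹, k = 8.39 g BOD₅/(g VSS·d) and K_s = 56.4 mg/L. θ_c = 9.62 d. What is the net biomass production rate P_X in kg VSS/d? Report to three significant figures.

From the Monod/SRT balance for a CMAS, S = K_s·(1+k_d θ_c)/[θ_c·(Y k − k_d) − 1] = 56.4 × (1 + 0.114 × 9.62) / [9.62 × (0.717 × 8.39 − 0.114) − 1] = 118.3 / 55.77 = 2.120 mg/L.
Y_obs = Y / (1 + k_d θ_c) = 0.717 / (1 + 0.114 × 9.62) = 0.717 / 2.097 = 0.3420.
ΔS = 1720 − 2.12 = 1718 mg/L, so the substrate removal rate is 1350 × 1718/1000 = 2319 kg BOD₅/d.
So the net sludge growth is P_X = 0.3420 × 2319 = 793.1 kg VSS/d.

P_X ≈ 793 kg VSS/d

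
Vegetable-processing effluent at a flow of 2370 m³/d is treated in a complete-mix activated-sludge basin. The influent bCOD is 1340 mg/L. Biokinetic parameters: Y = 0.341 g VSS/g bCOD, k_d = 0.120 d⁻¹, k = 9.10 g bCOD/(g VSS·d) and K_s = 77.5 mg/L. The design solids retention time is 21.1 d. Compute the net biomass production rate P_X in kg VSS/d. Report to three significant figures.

Effluent substrate depends only on kinetics and SRT: S = K_s(1 + k_d θ_c) / [θ_c(Yk − k_d) − 1] = 77.5 × (1 + 0.120 × 21.1) / [21.1 × (0.341 × 9.10 − 0.120) − 1] = 273.7 / 61.94 = 4.419 mg/L.
The observed yield is Y_obs = Y/(1 + k_d·θ_c) = 0.341 / (1 + 0.120 × 21.1) = 0.341 / 3.532 = 0.09655 g VSS per g bCOD removed.
Substrate removed = Q·(S₀ − S) = 2370 m³/d × (1340 − 4.42) g/m³ = 3.17×10^6 g/d = 3165 kg/d.
Biomass produced: P_X = Y_obs·Q·ΔS = 0.09655 × 3165 ≈ 305.6 kg VSS/d.

P_X ≈ 306 kg VSS/d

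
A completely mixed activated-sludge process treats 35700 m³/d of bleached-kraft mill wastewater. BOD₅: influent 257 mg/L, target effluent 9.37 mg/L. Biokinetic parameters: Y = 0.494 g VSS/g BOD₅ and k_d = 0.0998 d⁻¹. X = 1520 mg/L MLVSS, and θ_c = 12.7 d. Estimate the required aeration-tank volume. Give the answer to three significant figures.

V ≈ 16100 m³

From the SRT design equation V = Y Q (S₀−S) θ_c / [X (1 + k_d θ_c)] = 0.494 × 35700 × (257 − 9.37) × 12.7 / [1520 × (1 + 0.0998 × 12.7)] = 5.55×10^7 / 3447 = 16092 m³.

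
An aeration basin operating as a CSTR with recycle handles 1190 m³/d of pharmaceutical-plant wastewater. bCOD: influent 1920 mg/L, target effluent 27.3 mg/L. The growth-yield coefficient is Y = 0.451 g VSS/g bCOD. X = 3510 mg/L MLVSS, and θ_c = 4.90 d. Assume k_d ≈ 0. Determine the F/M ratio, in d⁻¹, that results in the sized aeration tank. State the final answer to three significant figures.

With k_d = 0 the design equation reduces to V = Y Q (S₀−S) θ_c / X = 0.451 × 1190 × (1920 − 27.3) × 4.90 / 3510 = 1418 m³.
F/M = applied load / biomass = Q·S₀/(V·X) = 1190 × 1920 / (1418 × 3510) = 0.4590 d⁻¹.

F/M ≈ 0.459 d⁻¹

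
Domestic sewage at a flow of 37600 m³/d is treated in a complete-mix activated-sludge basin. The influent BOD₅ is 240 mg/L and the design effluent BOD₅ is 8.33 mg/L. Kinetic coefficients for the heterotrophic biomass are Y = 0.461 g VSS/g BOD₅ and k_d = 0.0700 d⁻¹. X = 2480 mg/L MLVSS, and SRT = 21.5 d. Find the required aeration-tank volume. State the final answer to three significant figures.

Rearranging the biomass balance for a CMAS with decay, V = Y·Q·ΔS·θ_c / [X·(1+k_d θ_c)] = 0.461 × 37600 × (240 − 8.33) × 21.5 / [2480 × (1 + 0.0700 × 21.5)] = 8.63×10^7 / 6212 = 13898 m³.

V ≈ 13900 m³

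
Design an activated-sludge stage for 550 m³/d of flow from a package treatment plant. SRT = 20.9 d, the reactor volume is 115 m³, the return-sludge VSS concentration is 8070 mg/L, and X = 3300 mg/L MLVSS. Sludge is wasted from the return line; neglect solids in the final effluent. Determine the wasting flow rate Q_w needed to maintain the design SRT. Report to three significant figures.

Q_w ≈ 2.25 m³/d

Wasting from the return line (neglecting effluent solids): Q_w = V·X / (θ_c·X_r) = 115.0 × 3300 / (20.9 × 8070) = 2.250 m³/d.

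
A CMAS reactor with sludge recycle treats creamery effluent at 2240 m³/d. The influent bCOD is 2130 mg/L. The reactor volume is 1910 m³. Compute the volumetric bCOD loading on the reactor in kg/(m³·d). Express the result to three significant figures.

L_v ≈ 2.50 kg bCOD/(m³·d)

L_v = Q S₀ / V = 2240 × 2130 × 10⁻³ / 1910 = 2.498 kg/(m³·d).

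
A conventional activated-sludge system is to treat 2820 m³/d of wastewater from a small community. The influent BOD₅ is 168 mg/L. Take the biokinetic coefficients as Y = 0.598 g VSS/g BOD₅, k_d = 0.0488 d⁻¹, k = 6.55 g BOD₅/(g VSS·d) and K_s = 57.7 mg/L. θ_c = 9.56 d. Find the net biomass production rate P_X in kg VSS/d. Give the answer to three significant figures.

P_X ≈ 190 kg VSS/d

For a completely mixed reactor with recycle the Lawrence–McCarty relation gives S = K_s·(1 + k_d·θ_c) / [θ_c·(Y·k − k_d) − 1] = 57.7 × (1 + 0.0488 × 9.56) / [9.56 × (0.598 × 6.55 − 0.0488) − 1] = 84.62 / 35.98 = 2.352 mg/L.
The observed yield is Y_obs = Y/(1 + k_d·θ_c) = 0.598 / (1 + 0.0488 × 9.56) = 0.598 / 1.467 = 0.4078 g VSS per g BOD₅ removed.
Substrate removed = Q·(S₀ − S) = 2820 m³/d × (168 − 2.35) g/m³ = 4.67×10^5 g/d = 467.1 kg/d.
P_X = Y_obs · Q(S₀ − S) = 0.4078 × 467.1 = 190.5 kg VSS/d.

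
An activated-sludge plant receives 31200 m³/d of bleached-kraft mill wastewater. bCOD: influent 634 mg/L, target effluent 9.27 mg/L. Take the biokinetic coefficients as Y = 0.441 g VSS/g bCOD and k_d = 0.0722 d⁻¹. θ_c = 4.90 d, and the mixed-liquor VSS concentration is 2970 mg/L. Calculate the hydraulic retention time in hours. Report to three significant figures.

From the SRT design equation V = Y Q (S₀−S) θ_c / [X (1 + k_d θ_c)] = 0.441 × 31200 × (634 − 9.27) × 4.90 / [2970 × (1 + 0.0722 × 4.90)] = 4.21×10^7 / 4021 = 10476 m³.
HRT = V/Q = 10476 m³ / 31200 m³·d⁻¹ = 0.3358 d × 24 = 8.058 h.

τ ≈ 8.06 h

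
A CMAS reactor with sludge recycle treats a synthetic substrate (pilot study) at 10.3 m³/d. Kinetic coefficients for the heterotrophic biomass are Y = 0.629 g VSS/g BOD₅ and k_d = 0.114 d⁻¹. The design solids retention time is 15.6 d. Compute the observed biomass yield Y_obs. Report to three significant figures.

Y_obs ≈ 0.226 g VSS/g BOD₅

The observed yield is Y_obs = Y/(1 + k_d·θ_c) = 0.629 / (1 + 0.114 × 15.6) = 0.629 / 2.778 = 0.2264 g VSS per g BOD₅ removed.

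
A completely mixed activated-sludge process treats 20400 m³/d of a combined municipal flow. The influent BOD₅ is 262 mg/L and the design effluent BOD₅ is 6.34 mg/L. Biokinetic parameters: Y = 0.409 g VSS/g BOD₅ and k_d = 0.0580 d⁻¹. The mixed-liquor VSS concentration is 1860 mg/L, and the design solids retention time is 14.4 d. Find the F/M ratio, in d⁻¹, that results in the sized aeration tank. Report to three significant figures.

F/M ≈ 0.319 d⁻¹

Rearranging the biomass balance for a CMAS with decay, V = Y·Q·ΔS·θ_c / [X·(1+k_d θ_c)] = 0.409 × 20400 × (262 − 6.34) × 14.4 / [1860 × (1 + 0.0580 × 14.4)] = 3.07×10^7 / 3413 = 8999 m³.
F/M = applied load / biomass = Q·S₀/(V·X) = 20400 × 262 / (8999 × 1860) = 0.3193 d⁻¹.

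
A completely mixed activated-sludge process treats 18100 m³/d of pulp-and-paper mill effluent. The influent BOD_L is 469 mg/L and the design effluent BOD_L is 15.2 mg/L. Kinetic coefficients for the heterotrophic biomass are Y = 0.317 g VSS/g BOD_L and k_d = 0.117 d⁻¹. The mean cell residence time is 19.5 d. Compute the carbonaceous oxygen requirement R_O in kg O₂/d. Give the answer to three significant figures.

The observed yield is Y_obs = Y/(1 + k_d·θ_c) = 0.317 / (1 + 0.117 × 19.5) = 0.317 / 3.282 = 0.09660 g VSS per g BOD_L removed.
Q·(S₀ − S) = 18100 × (469 − 15.2) × 10⁻³ = 8214 kg/d removed.
Biomass synthesised: P_X = Y_obs × 8214 = 793.5 kg VSS/d.
R_O = Q·ΔS − 1.42 P_X = 8214 − 1127 = 7087 kg O₂/d.

R_O ≈ 7090 kg O₂/d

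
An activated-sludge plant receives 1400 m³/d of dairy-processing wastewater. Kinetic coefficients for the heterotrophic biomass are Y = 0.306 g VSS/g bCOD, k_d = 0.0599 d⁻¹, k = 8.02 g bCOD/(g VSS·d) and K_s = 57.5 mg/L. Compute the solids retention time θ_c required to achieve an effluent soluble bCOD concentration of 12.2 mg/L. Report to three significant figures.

At the target effluent, Y k S/(K_s+S) = 0.306×8.02×12.2/69.70 = 0.4296 d⁻¹.
Then 1/θ_c = μ − k_d = 0.4296 − 0.0599 = 0.3697 d⁻¹, giving θ_c = 2.705 d.

θ_c ≈ 2.71 d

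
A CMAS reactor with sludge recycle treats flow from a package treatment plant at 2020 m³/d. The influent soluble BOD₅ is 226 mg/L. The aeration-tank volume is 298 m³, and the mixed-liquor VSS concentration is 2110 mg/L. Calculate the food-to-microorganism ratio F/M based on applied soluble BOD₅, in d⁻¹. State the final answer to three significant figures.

F/M ≈ 0.726 d⁻¹

F/M = Q·S₀ / (V·X) = 2020 × 226 / (298.0 × 2110) = 0.7260 g soluble BOD₅·(g VSS·d)⁻¹.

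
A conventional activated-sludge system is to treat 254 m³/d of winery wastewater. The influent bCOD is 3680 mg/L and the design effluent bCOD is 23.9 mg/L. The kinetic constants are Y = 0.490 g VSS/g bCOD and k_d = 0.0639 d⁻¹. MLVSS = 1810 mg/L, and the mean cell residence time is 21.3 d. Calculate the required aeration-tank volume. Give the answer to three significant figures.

V ≈ 2270 m³

Steady-state biomass mass balance: V·X·(1 + k_d·θ_c) = Y·Q·(S₀ − S)·θ_c, so V = 0.490 × 254 × (3680 − 23.9) × 21.3 / [1810 × (1 + 0.0639 × 21.3)] = 9.69×10^6 / 4274 = 2268 m³.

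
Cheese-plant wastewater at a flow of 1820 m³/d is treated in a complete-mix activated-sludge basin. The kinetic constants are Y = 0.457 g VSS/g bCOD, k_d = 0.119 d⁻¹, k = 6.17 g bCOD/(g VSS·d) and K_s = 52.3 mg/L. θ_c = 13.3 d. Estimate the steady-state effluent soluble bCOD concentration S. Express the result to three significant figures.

S ≈ 3.87 mg/L

For a completely mixed reactor with recycle the Lawrence–McCarty relation gives S = K_s·(1 + k_d·θ_c) / [θ_c·(Y·k − k_d) − 1] = 52.3 × (1 + 0.119 × 13.3) / [13.3 × (0.457 × 6.17 − 0.119) − 1] = 135.1 / 34.92 = 3.868 mg/L.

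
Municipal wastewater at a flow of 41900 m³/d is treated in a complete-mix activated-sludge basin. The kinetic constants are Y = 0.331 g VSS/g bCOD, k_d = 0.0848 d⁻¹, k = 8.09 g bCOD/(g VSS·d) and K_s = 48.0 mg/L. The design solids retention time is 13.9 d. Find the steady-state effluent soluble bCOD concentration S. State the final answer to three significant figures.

S ≈ 2.98 mg/L

From the Monod/SRT balance for a CMAS, S = K_s·(1+k_d θ_c)/[θ_c·(Y k − k_d) − 1] = 48.0 × (1 + 0.0848 × 13.9) / [13.9 × (0.331 × 8.09 − 0.0848) − 1] = 104.6 / 35.04 = 2.984 mg/L.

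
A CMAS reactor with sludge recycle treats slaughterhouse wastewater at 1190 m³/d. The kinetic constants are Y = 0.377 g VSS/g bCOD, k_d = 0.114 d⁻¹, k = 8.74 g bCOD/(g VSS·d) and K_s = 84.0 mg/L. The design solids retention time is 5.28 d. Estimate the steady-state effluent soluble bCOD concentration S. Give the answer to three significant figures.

For a completely mixed reactor with recycle the Lawrence–McCarty relation gives S = K_s·(1 + k_d·θ_c) / [θ_c·(Y·k − k_d) − 1] = 84.0 × (1 + 0.114 × 5.28) / [5.28 × (0.377 × 8.74 − 0.114) − 1] = 134.6 / 15.80 = 8.519 mg/L.

S ≈ 8.52 mg/L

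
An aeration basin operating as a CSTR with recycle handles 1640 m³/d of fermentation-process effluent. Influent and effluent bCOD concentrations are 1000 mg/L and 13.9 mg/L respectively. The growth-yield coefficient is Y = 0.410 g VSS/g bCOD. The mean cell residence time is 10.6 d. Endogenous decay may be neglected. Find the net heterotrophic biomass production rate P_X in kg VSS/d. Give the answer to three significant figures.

Since k_d ≈ 0, Y_obs = Y = 0.410 g VSS/g bCOD.
Mass of bCOD removed per day: Q(S₀ − S) = 1640 × 986.1 g/m³ = 1617 kg/d.
Net biomass production P_X = Y_obs × Q·(S₀ − S) = 0.4100 × 1617 = 663.1 kg VSS/d.

P_X ≈ 663 kg VSS/d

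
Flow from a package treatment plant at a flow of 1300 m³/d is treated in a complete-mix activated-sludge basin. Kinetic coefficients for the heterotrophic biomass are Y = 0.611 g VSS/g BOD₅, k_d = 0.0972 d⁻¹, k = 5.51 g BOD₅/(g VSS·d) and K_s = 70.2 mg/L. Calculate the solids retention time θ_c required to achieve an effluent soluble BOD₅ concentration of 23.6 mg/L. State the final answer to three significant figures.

At the target effluent, Y k S/(K_s+S) = 0.611×5.51×23.6/93.80 = 0.8470 d⁻¹.
θ_c = 1/(μ − k_d) = 1/(0.8470 − 0.0972) = 1/0.7498 = 1.334 d.

θ_c ≈ 1.33 d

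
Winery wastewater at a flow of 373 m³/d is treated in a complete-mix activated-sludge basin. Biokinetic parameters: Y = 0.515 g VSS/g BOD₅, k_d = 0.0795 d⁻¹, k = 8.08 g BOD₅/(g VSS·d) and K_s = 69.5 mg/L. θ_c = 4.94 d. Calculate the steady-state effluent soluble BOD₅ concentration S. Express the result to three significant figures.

For a completely mixed reactor with recycle the Lawrence–McCarty relation gives S = K_s·(1 + k_d·θ_c) / [θ_c·(Y·k − k_d) − 1] = 69.5 × (1 + 0.0795 × 4.94) / [4.94 × (0.515 × 8.08 − 0.0795) − 1] = 96.79 / 19.16 = 5.051 mg/L.

S ≈ 5.05 mg/L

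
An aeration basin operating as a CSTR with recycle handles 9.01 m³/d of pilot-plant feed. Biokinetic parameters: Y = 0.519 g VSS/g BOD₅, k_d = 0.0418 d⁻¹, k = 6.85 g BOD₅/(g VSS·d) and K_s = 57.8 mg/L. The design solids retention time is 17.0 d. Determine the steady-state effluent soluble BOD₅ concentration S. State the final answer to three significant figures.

S ≈ 1.68 mg/L

From the Monod/SRT balance for a CMAS, S = K_s·(1+k_d θ_c)/[θ_c·(Y k − k_d) − 1] = 57.8 × (1 + 0.0418 × 17.0) / [17.0 × (0.519 × 6.85 − 0.0418) − 1] = 98.87 / 58.73 = 1.684 mg/L.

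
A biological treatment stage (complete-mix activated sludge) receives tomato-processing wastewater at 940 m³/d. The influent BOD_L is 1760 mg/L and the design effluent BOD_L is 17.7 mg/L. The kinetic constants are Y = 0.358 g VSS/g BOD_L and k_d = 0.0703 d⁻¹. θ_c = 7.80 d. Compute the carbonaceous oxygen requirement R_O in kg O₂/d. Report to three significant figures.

R_O ≈ 1100 kg O₂/d

Observed yield with endogenous decay: Y_obs = Y / (1 + k_d·θ_c) = 0.358 / (1 + 0.0703 × 7.80) = 0.358 / 1.548 = 0.2312 g VSS/g BOD_L.
Q·(S₀ − S) = 940 × (1760 − 17.7) × 10⁻³ = 1638 kg/d removed.
Biomass synthesised: P_X = Y_obs × 1638 = 378.7 kg VSS/d.
Carbonaceous O₂ demand = substrate oxidised − cell-mass equivalent = 1638 − 1.42 × 378.7 = 1100 kg O₂/d.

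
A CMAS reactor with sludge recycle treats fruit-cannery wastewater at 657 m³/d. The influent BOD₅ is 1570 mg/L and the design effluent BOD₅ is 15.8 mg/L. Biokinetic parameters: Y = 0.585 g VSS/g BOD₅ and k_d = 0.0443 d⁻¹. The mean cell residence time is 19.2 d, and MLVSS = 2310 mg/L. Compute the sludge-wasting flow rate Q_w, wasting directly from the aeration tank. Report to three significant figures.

Q_w ≈ 140 m³/d

Rearranging the biomass balance for a CMAS with decay, V = Y·Q·ΔS·θ_c / [X·(1+k_d θ_c)] = 0.585 × 657 × (1570 − 15.8) × 19.2 / [2310 × (1 + 0.0443 × 19.2)] = 1.15×10^7 / 4275 = 2683 m³.
Wasting from the aeration tank: Q_w = V / θ_c = 2683 / 19.2 = 139.7 m³/d.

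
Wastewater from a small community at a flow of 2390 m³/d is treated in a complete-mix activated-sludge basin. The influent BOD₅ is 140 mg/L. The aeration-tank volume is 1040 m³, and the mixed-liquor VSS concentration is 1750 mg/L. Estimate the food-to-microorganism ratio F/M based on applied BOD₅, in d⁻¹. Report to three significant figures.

F/M ≈ 0.184 d⁻¹

F/M = applied load / biomass = Q·S₀/(V·X) = 2390 × 140 / (1040 × 1750) = 0.1838 d⁻¹.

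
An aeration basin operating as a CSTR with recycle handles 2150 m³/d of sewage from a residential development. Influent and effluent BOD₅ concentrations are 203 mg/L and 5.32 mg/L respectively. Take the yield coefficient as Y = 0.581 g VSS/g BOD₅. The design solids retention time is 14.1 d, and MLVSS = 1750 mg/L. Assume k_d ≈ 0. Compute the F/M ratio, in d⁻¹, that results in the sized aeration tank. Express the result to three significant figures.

Biomass mass balance (decay neglected): V·X = Y·Q·(S₀ − S)·θ_c, so V = 0.581 × 2150 × (203 − 5.32) × 14.1 / 1750 = 1990 m³.
Food-to-microorganism ratio F/M = Q S₀ / (V X) = 2150 × 203 / (1990 × 1750) = 0.1254 d⁻¹.

F/M ≈ 0.125 d⁻¹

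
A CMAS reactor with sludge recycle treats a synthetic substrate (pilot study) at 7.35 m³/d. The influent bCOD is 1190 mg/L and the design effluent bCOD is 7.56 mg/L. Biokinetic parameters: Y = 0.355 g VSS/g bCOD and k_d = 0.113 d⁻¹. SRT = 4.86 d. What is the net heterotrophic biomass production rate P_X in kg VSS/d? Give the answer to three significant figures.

Observed yield with endogenous decay: Y_obs = Y / (1 + k_d·θ_c) = 0.355 / (1 + 0.113 × 4.86) = 0.355 / 1.549 = 0.2292 g VSS/g bCOD.
Q·(S₀ − S) = 7.35 × (1190 − 7.56) × 10⁻³ = 8.691 kg/d removed.
Net biomass production P_X = Y_obs × Q·(S₀ − S) = 0.2292 × 8.691 = 1.992 kg VSS/d.

P_X ≈ 1.99 kg VSS/d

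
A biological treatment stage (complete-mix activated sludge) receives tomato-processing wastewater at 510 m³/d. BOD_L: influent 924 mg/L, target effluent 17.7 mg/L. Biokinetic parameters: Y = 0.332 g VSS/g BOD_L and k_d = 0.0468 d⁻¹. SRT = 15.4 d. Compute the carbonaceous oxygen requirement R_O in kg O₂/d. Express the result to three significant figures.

Observed yield with endogenous decay: Y_obs = Y / (1 + k_d·θ_c) = 0.332 / (1 + 0.0468 × 15.4) = 0.332 / 1.721 = 0.1929 g VSS/g BOD_L.
Mass of BOD_L removed per day: Q(S₀ − S) = 510 × 906.3 g/m³ = 462.2 kg/d.
Net sludge production P_X = 0.1929 × 462.2 = 89.18 kg VSS/d.
R_O = Q·ΔS − 1.42 P_X = 462.2 − 126.6 = 335.6 kg O₂/d.

R_O ≈ 336 kg O₂/d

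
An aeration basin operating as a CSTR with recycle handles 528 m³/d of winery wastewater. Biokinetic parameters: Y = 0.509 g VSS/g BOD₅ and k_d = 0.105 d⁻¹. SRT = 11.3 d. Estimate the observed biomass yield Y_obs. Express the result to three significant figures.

Y_obs = Y / (1 + k_d θ_c) = 0.509 / (1 + 0.105 × 11.3) = 0.509 / 2.187 = 0.2328.

Y_obs ≈ 0.233 g VSS/g BOD₅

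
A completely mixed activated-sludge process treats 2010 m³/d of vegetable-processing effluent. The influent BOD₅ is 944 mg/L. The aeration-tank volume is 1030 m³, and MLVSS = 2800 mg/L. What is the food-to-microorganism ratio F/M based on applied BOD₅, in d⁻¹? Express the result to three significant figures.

F/M ≈ 0.658 d⁻¹

F/M = applied load / biomass = Q·S₀/(V·X) = 2010 × 944 / (1030 × 2800) = 0.6579 d⁻¹.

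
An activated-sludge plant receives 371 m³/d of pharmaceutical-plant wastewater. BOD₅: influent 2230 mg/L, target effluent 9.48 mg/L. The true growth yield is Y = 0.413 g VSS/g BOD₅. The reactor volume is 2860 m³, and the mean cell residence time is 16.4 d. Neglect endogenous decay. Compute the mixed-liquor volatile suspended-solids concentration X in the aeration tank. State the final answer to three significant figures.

X ≈ 1950 mg/L

From V·X = Y·Q·(S₀ − S)·θ_c (decay neglected): X = 0.413 × 371 × (2230 − 9.48) × 16.4 / 2860 = 1951 mg/L.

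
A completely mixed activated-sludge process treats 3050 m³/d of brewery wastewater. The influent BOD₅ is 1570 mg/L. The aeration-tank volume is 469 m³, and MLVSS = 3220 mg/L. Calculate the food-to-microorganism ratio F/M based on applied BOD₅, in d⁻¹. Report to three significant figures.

F/M ≈ 3.17 d⁻¹

Food-to-microorganism ratio F/M = Q S₀ / (V X) = 3050 × 1570 / (469.0 × 3220) = 3.171 d⁻¹.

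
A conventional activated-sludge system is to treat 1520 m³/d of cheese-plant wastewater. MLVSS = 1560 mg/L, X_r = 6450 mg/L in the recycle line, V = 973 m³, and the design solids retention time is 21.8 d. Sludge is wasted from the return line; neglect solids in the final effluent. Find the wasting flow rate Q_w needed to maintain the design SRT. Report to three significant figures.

Q_w ≈ 10.8 m³/d

Wasting from the return line (neglecting effluent solids): Q_w = V·X / (θ_c·X_r) = 973.0 × 1560 / (21.8 × 6450) = 10.79 m³/d.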